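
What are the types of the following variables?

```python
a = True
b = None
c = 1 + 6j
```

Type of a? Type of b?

a is bool; b is NoneType

bool, NoneType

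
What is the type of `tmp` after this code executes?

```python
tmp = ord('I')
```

ord() returns int (Unicode code point)

int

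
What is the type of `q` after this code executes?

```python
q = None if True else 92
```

Ternary: condition is True, if branch (None) taken → NoneType

NoneType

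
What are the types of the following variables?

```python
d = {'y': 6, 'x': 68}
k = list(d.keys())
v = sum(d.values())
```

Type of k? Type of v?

list(...) returns list; sum of int values returns int

list, int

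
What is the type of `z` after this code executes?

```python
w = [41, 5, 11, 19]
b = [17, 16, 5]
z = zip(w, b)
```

zip() returns a zip iterator object

zip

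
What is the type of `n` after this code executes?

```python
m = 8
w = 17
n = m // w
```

int // int returns int (8 // 17 = 0)

int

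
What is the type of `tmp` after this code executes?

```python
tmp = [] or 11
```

'or' returns first truthy value (11, which is int)

int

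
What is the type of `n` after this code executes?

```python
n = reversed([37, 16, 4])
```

reversed() on a list returns a list_reverseiterator

list_reverseiterator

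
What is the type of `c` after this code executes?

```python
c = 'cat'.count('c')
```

str.count() returns int

int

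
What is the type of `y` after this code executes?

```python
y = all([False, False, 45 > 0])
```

all() returns bool

bool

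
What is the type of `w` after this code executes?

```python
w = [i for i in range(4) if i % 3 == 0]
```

A list comprehension [...] produces a list

list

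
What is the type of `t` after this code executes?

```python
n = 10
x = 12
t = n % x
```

int % int returns int (10 % 12 = 10)

int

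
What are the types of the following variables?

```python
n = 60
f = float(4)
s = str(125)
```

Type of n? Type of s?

n is int; s is str

int, str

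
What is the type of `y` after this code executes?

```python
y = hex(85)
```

hex() returns str representation

str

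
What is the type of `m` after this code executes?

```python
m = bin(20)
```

bin() returns str representation

str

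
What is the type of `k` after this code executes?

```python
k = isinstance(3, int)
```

isinstance() returns bool

bool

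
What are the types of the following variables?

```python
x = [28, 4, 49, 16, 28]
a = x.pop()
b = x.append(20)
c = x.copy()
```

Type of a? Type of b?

list.pop() returns the element (int); list.append() returns None

int, NoneType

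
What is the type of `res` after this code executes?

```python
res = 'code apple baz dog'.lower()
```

str.lower() returns str

str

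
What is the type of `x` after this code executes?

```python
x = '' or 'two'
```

'or' returns first truthy value ('two', which is str)

str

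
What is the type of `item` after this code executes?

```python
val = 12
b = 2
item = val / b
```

int / int always returns float in Python 3 (12 / 2 = 6)

float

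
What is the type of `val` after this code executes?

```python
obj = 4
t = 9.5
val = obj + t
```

int + float returns float (4 + 9.5 = 13.5)

float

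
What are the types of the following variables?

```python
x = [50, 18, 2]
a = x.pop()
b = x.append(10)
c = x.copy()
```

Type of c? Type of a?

list.copy() returns list; list.pop() returns the element (int)

list, int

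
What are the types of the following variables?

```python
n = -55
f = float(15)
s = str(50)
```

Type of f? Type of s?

f is float; s is str

float, str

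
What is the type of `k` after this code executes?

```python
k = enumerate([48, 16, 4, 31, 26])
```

enumerate() returns an enumerate iterator object

enumerate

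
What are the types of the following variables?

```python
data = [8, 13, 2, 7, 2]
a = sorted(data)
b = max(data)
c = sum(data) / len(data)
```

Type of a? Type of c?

sorted() returns list; int / int returns float

list, float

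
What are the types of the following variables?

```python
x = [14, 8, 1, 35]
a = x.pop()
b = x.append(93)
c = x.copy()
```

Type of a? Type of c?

list.pop() returns the element (int); list.copy() returns list

int, list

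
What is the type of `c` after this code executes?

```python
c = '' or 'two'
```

'or' returns first truthy value ('two', which is str)

str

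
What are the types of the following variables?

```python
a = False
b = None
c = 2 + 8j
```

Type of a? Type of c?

a is bool; c is complex

bool, complex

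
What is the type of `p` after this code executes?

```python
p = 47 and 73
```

'and' returns the last value when all truthy (73, which is int)

int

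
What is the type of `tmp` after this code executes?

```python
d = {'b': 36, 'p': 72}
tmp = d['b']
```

Accessing dict[str, int] with key 'b' returns int value 36

int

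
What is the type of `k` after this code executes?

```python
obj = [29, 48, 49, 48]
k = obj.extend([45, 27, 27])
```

list.extend() returns None

NoneType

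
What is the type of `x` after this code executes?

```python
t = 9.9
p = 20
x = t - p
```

float - int returns float (9.9 - 20 = -10.1)

float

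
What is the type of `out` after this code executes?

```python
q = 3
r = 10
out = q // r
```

int // int returns int (3 // 10 = 0)

int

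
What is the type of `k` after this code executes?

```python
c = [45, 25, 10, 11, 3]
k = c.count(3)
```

list.count() returns int

int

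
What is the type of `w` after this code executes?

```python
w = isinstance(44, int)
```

isinstance() returns bool

bool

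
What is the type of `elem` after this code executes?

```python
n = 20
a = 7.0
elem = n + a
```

int + float returns float (20 + 7.0 = 27.0)

float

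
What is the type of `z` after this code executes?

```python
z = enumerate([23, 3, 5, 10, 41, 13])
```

enumerate() returns an enumerate iterator object

enumerate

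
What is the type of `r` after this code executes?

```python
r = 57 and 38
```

'and' returns the last value when all truthy (38, which is int)

int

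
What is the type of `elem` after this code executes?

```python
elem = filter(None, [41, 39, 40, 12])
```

filter() returns a filter iterator object

filter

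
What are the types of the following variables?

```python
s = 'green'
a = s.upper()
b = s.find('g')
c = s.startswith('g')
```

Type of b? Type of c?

str.find() returns int; str.startswith() returns bool

int, bool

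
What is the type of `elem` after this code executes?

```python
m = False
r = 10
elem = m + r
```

bool + int returns int (False is 0, so 0 + 10 = 10)

int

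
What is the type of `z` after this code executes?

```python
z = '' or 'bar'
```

'or' returns first truthy value ('bar', which is str)

str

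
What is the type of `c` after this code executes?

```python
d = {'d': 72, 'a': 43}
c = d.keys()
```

.keys() returns a dict_keys view object

dict_keys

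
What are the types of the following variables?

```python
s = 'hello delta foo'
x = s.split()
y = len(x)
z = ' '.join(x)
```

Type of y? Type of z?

len() returns int; str.join() returns str

int, str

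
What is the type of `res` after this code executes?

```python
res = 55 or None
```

'or' returns first truthy value (55, int)

int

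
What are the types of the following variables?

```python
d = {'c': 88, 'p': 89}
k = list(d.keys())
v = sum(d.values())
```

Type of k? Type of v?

list(...) returns list; sum of int values returns int

list, int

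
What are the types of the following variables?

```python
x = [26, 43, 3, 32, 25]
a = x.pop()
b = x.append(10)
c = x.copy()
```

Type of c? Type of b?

list.copy() returns list; list.append() returns None

list, NoneType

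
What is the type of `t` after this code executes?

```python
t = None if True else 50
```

Ternary: condition is True, if branch (None) taken → NoneType

NoneType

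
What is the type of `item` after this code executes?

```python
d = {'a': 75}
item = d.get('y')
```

dict.get() returns None when key 'y' is not found and no default given

NoneType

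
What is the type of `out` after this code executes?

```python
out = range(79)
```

range() returns a range object

range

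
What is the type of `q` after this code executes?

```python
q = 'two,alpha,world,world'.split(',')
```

str.split() returns list

list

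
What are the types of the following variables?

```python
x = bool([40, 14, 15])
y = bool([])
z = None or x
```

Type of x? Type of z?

bool() returns bool; None or <bool> returns the bool

bool, bool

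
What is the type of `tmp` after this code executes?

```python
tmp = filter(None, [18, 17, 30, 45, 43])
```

filter() returns a filter iterator object

filter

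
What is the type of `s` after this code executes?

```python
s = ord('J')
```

ord() returns int (Unicode code point)

int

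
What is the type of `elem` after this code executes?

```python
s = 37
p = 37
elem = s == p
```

Equality comparison returns bool

bool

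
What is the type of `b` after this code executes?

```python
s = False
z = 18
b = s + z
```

bool + int returns int (False is 0, so 0 + 18 = 18)

int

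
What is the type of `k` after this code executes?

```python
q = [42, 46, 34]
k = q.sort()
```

list.sort() returns None (sorts in place)

NoneType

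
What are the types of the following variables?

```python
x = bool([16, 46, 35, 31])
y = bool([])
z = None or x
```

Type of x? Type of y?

bool() returns bool; bool() returns bool

bool, bool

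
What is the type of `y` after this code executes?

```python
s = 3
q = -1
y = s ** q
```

int ** negative int returns float

float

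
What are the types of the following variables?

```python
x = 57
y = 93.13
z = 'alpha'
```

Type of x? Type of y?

x is int; y is float

int, float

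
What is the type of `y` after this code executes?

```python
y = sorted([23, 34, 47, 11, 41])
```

sorted() always returns list

list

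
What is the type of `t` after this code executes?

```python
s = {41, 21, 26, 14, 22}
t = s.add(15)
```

set.add() returns None (mutates in place)

NoneType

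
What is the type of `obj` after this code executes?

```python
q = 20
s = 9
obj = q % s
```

int % int returns int (20 % 9 = 2)

int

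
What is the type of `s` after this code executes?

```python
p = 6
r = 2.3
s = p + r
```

int + float returns float (6 + 2.3 = 8.3)

float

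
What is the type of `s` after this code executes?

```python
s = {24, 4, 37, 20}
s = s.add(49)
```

set.add() returns None (mutates in place)

NoneType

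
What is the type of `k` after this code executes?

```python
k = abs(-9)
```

abs() of int returns int

int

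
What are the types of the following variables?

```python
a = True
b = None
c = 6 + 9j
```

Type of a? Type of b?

a is bool; b is NoneType

bool, NoneType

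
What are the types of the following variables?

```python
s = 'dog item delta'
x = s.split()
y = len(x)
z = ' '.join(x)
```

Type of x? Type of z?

str.split() returns list; str.join() returns str

list, str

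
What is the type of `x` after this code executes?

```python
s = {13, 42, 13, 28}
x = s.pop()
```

Popping from a set of ints returns int

int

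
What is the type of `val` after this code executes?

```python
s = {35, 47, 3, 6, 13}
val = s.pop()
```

Popping from a set of ints returns int

int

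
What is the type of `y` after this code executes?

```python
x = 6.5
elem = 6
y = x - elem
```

float - int returns float (6.5 - 6 = 0.5)

float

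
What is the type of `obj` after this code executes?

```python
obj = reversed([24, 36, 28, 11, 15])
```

reversed() on a list returns a list_reverseiterator

list_reverseiterator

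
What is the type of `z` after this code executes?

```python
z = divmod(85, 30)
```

divmod() returns a tuple (quotient, remainder)

tuple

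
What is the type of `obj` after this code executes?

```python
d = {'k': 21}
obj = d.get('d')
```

dict.get() returns None when key 'd' is not found and no default given

NoneType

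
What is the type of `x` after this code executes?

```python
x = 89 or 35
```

'or' returns the first truthy value (89, which is int)

int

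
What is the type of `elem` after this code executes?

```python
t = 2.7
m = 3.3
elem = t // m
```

float // float returns float (floor division preserves float type)

float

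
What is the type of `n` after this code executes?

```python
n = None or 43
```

'or' with None returns the other value (43, int)

int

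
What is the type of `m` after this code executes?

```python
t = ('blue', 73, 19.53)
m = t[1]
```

Index 1 of tuple is 73 which is int

int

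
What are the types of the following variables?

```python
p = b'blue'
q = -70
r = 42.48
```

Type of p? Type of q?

p is bytes; q is int

bytes, int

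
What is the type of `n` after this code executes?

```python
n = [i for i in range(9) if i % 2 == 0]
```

A list comprehension [...] produces a list

list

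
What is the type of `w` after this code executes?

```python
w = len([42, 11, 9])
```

len() always returns int

int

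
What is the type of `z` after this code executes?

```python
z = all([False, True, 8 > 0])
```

all() returns bool

bool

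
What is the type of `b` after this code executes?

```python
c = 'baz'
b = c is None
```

'is' comparison returns bool

bool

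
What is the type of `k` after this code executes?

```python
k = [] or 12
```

'or' returns first truthy value (12, which is int)

int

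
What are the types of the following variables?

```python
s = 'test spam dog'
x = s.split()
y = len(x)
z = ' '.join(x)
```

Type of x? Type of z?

str.split() returns list; str.join() returns str

list, str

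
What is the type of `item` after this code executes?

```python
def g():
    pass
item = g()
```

A function with no return statement returns None

NoneType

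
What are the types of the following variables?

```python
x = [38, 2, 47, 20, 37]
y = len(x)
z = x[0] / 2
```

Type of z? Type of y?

int / int returns float; len() returns int

float, int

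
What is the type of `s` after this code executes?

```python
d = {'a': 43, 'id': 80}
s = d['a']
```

Accessing dict[str, int] with key 'a' returns int value 43

int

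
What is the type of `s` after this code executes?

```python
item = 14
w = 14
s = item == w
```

Equality comparison returns bool

bool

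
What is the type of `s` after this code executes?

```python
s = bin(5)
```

bin() returns str representation

str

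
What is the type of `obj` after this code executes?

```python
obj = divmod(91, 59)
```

divmod() returns a tuple (quotient, remainder)

tuple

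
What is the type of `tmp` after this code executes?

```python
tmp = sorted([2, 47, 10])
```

sorted() always returns list

list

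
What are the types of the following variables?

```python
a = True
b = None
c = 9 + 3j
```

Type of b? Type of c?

b is NoneType; c is complex

NoneType, complex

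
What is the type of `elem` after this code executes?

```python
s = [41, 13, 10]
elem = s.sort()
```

list.sort() returns None (sorts in place)

NoneType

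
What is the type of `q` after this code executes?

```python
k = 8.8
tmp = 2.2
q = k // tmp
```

float // float returns float (floor division preserves float type)

float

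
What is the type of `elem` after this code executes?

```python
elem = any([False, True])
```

any() returns bool

bool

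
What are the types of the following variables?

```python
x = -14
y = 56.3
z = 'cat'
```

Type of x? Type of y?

x is int; y is float

int, float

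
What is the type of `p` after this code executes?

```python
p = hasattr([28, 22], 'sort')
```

hasattr() returns bool

bool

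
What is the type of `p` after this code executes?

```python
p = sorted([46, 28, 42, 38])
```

sorted() always returns list

list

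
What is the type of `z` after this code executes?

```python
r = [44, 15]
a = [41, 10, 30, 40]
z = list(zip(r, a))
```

list(zip(...)) returns a list of tuples

list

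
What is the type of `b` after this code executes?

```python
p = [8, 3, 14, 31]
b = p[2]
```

Indexing a list of ints returns int (p[2] = 14)

int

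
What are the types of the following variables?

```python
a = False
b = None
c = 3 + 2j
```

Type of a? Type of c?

a is bool; c is complex

bool, complex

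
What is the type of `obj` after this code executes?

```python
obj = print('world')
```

print() returns None

NoneType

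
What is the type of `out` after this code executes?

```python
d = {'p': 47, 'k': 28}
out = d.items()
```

dict.items() returns a dict_items view

dict_items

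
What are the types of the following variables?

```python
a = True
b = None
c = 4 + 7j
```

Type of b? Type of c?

b is NoneType; c is complex

NoneType, complex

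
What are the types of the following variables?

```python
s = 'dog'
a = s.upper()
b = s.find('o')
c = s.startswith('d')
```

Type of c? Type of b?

str.startswith() returns bool; str.find() returns int

bool, int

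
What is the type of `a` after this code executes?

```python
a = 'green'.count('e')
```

str.count() returns int

int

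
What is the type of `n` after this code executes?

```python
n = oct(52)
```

oct() returns str representation

str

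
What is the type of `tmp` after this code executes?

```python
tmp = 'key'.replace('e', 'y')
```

str.replace() returns str

str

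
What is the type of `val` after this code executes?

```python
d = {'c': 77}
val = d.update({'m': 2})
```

dict.update() returns None

NoneType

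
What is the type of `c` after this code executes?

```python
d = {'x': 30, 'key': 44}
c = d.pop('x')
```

dict.pop() returns the value (int)

int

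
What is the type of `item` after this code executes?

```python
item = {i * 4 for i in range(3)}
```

A set comprehension {expr for x in iterable} produces a set

set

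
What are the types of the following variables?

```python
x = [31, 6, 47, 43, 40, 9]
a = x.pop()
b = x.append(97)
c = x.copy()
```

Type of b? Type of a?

list.append() returns None; list.pop() returns the element (int)

NoneType, int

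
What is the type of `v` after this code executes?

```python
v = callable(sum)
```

callable() returns bool

bool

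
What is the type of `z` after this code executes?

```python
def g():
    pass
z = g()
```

A function with no return statement returns None

NoneType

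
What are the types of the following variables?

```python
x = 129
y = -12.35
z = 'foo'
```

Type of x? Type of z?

x is int; z is str

int, str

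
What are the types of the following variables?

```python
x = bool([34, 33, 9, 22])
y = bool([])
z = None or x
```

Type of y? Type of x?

bool() returns bool; bool() returns bool

bool, bool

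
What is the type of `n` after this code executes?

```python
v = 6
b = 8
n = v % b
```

int % int returns int (6 % 8 = 6)

int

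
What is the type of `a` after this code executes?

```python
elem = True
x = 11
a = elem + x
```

bool + int returns int (True is 1, so 1 + 11 = 12)

int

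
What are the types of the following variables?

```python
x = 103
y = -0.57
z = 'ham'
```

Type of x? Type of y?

x is int; y is float

int, float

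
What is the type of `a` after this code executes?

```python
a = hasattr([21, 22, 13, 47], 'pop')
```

hasattr() returns bool

bool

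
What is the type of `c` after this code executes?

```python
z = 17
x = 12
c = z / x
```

int / int always returns float in Python 3 (17 / 12 = 1.41667)

float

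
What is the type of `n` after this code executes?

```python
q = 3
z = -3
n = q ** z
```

int ** negative int returns float

float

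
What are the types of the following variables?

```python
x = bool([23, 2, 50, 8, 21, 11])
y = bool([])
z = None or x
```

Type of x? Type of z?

bool() returns bool; None or <bool> returns the bool

bool, bool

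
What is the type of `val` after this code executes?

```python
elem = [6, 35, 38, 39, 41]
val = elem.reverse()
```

list.reverse() returns None

NoneType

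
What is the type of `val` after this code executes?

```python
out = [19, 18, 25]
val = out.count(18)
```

list.count() returns int

int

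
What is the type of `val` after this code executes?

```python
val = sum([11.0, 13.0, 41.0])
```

sum() of floats returns float

float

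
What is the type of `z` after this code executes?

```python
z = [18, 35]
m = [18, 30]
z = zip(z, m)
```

zip() returns a zip iterator object

zip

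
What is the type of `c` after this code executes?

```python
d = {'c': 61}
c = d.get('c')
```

dict.get() returns the value (int) when key is found

int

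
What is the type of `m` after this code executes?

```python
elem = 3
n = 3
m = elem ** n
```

int ** positive int returns int (3 ** 3 = 27)

int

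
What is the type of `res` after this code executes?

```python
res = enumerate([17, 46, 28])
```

enumerate() returns an enumerate iterator object

enumerate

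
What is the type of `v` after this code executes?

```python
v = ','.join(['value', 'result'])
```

str.join() returns str

str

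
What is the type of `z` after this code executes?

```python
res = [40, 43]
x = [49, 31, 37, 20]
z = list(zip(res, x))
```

list(zip(...)) returns a list of tuples

list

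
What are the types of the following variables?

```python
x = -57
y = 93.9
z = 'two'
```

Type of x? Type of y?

x is int; y is float

int, float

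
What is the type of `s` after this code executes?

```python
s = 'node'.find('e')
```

str.find() returns int (index, or -1)

int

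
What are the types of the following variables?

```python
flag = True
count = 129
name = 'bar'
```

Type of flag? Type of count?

flag is bool; count is int

bool, int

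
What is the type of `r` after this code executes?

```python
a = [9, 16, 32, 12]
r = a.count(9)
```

list.count() returns int

int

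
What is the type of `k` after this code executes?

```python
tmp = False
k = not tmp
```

'not' always returns bool

bool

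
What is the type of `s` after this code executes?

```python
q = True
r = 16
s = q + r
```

bool + int returns int (True is 1, so 1 + 16 = 17)

int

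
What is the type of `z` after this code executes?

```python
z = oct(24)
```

oct() returns str representation

str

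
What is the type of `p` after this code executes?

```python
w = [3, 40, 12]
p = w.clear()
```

list.clear() returns None

NoneType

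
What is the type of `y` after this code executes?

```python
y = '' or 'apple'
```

'or' returns first truthy value ('apple', which is str)

str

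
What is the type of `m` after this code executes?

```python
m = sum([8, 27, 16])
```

sum() of ints returns int

int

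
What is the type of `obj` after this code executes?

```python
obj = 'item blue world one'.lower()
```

str.lower() returns str

str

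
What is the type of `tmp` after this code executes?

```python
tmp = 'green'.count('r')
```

str.count() returns int

int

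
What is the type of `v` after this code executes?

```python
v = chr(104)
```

chr() returns str (single character)

str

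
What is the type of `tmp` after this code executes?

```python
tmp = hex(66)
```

hex() returns str representation

str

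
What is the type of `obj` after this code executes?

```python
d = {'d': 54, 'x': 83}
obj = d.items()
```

dict.items() returns a dict_items view

dict_items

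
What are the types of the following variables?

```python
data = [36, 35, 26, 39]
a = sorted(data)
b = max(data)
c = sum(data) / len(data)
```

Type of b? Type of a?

max of ints returns int; sorted() returns list

int, list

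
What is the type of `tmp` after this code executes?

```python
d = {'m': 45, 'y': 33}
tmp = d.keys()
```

.keys() returns a dict_keys view object

dict_keys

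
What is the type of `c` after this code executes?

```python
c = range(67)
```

range() returns a range object

range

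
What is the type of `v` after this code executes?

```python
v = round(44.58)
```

round() with no ndigits arg returns int

int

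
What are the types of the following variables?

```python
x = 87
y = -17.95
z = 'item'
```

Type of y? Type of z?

y is float; z is str

float, str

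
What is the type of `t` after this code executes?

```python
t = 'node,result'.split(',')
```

str.split() returns list

list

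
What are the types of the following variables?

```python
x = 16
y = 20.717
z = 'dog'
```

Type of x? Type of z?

x is int; z is str

int, str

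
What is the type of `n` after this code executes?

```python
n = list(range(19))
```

list(range(...)) returns list

list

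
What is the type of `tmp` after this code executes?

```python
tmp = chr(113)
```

chr() returns str (single character)

str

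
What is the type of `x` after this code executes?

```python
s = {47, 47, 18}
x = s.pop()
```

Popping from a set of ints returns int

int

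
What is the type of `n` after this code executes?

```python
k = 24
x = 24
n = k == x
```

Equality comparison returns bool

bool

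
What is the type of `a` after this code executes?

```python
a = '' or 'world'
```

'or' returns first truthy value ('world', which is str)

str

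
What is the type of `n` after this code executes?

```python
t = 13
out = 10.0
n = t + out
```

int + float returns float (13 + 10.0 = 23.0)

float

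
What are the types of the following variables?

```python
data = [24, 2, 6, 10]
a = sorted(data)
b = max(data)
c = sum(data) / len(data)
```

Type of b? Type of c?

max of ints returns int; int / int returns float

int, float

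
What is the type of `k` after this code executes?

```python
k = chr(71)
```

chr() returns str (single character)

str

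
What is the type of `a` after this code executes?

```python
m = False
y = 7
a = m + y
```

bool + int returns int (False is 0, so 0 + 7 = 7)

int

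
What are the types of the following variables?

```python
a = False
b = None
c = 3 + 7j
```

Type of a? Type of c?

a is bool; c is complex

bool, complex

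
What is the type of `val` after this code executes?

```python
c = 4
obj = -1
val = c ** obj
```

int ** negative int returns float

float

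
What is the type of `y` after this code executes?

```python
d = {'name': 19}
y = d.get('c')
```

dict.get() returns None when key 'c' is not found and no default given

NoneType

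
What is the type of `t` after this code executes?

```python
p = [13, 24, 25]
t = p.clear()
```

list.clear() returns None

NoneType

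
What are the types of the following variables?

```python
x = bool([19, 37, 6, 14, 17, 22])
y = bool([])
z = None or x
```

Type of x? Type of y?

bool() returns bool; bool() returns bool

bool, bool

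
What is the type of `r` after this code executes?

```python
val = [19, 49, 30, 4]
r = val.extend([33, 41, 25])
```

list.extend() returns None

NoneType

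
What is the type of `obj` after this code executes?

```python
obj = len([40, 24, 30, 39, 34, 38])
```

len() always returns int

int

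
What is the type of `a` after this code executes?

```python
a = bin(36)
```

bin() returns str representation

str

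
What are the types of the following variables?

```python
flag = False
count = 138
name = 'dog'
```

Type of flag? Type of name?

flag is bool; name is str

bool, str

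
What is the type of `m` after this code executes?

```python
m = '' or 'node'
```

'or' returns first truthy value ('node', which is str)

str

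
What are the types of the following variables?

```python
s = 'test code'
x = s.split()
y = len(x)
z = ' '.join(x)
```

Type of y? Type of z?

len() returns int; str.join() returns str

int, str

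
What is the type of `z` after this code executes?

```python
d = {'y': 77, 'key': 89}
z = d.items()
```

dict.items() returns a dict_items view

dict_items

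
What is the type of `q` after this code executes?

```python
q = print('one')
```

print() returns None

NoneType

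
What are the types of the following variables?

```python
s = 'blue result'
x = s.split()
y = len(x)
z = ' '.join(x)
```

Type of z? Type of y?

str.join() returns str; len() returns int

str, int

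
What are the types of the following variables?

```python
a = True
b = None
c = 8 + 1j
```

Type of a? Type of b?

a is bool; b is NoneType

bool, NoneType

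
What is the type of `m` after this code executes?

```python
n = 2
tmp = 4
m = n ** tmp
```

int ** positive int returns int (2 ** 4 = 16)

int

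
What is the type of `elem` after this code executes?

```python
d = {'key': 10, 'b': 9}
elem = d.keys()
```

.keys() returns a dict_keys view object

dict_keys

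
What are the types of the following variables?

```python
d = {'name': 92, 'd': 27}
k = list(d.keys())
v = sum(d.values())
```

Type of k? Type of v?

list(...) returns list; sum of int values returns int

list, int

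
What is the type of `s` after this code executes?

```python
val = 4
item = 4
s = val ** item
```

int ** positive int returns int (4 ** 4 = 256)

int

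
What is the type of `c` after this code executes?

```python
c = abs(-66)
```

abs() of int returns int

int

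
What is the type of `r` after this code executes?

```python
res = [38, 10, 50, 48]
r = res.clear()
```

list.clear() returns None

NoneType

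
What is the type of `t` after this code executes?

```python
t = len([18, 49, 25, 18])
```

len() always returns int

int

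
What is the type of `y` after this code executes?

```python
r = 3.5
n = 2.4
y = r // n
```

float // float returns float (floor division preserves float type)

float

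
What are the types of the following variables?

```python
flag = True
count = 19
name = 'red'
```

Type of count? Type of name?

count is int; name is str

int, str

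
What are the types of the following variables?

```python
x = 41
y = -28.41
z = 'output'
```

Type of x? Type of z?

x is int; z is str

int, str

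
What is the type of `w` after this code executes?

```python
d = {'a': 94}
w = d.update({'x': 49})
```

dict.update() returns None

NoneType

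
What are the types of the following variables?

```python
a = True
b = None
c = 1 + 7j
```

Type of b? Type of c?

b is NoneType; c is complex

NoneType, complex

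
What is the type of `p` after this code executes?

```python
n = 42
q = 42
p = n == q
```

Equality comparison returns bool

bool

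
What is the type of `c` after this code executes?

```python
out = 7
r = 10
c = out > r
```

Comparison operators return bool

bool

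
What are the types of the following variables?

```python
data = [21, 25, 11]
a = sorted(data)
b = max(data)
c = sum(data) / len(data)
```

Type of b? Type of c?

max of ints returns int; int / int returns float

int, float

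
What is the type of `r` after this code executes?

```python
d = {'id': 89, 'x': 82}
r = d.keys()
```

.keys() returns a dict_keys view object

dict_keys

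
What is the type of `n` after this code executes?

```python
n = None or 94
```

'or' with None returns the other value (94, int)

int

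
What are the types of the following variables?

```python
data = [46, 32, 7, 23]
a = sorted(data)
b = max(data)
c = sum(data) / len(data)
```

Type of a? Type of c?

sorted() returns list; int / int returns float

list, float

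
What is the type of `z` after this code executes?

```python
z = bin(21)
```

bin() returns str representation

str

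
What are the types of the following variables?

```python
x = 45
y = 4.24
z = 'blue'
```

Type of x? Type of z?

x is int; z is str

int, str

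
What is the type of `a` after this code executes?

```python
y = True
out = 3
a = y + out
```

bool + int returns int (True is 1, so 1 + 3 = 4)

int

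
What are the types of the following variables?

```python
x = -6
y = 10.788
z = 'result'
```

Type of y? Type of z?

y is float; z is str

float, str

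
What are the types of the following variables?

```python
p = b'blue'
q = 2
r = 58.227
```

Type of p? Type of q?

p is bytes; q is int

bytes, int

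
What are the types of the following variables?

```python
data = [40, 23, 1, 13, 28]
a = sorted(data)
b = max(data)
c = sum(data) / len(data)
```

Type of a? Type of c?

sorted() returns list; int / int returns float

list, float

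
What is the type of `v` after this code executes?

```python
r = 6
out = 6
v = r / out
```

int / int always returns float in Python 3 (6 / 6 = 1)

float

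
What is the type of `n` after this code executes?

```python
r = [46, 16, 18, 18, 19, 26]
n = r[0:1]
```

Slicing a list always returns a list

list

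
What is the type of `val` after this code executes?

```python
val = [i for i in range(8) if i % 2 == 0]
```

A list comprehension [...] produces a list

list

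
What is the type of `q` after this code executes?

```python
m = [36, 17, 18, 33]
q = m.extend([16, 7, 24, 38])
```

list.extend() returns None

NoneType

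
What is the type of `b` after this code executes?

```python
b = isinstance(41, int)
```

isinstance() returns bool

bool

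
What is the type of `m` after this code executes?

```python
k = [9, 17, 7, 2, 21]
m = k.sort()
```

list.sort() returns None (sorts in place)

NoneType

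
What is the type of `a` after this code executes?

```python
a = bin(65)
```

bin() returns str representation

str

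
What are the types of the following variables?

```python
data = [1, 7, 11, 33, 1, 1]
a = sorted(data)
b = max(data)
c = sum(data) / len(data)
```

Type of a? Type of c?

sorted() returns list; int / int returns float

list, float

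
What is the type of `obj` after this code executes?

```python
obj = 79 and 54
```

'and' returns the last value when all truthy (54, which is int)

int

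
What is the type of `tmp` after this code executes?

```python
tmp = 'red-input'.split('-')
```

str.split() returns list

list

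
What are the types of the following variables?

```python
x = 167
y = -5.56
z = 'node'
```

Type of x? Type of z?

x is int; z is str

int, str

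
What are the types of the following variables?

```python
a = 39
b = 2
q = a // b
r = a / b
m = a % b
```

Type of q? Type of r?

int // int returns int; int / int returns float

int, float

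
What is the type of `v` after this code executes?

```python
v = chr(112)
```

chr() returns str (single character)

str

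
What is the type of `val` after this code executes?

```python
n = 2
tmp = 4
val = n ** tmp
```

int ** positive int returns int (2 ** 4 = 16)

int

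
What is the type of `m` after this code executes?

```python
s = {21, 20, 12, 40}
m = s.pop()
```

Popping from a set of ints returns int

int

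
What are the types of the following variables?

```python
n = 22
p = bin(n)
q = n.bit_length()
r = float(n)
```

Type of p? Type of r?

bin() returns str; float() returns float

str, float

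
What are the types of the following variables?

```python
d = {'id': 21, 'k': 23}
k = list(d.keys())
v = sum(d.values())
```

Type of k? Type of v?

list(...) returns list; sum of int values returns int

list, int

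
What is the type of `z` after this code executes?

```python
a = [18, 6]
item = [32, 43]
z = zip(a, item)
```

zip() returns a zip iterator object

zip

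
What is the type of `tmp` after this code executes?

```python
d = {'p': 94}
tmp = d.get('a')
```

dict.get() returns None when key 'a' is not found and no default given

NoneType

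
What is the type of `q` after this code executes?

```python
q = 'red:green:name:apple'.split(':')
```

str.split() returns list

list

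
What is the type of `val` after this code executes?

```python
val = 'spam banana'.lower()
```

str.lower() returns str

str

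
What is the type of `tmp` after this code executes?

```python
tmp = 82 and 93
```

'and' returns the last value when all truthy (93, which is int)

int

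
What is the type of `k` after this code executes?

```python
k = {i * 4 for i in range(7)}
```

A set comprehension {expr for x in iterable} produces a set

set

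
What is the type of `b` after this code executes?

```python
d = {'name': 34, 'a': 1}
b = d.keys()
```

.keys() returns a dict_keys view object

dict_keys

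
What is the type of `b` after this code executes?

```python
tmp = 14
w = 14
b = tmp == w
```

Equality comparison returns bool

bool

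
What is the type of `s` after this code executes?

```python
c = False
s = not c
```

'not' always returns bool

bool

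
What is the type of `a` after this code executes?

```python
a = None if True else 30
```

Ternary: condition is True, if branch (None) taken → NoneType

NoneType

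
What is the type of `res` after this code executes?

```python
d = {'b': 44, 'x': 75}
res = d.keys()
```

.keys() returns a dict_keys view object

dict_keys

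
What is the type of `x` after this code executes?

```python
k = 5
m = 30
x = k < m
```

Comparison operators return bool

bool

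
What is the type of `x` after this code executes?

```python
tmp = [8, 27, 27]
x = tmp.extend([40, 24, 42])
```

list.extend() returns None

NoneType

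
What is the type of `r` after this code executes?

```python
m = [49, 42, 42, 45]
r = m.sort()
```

list.sort() returns None (sorts in place)

NoneType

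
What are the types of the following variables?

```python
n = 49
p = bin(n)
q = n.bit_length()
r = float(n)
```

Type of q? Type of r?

int.bit_length() returns int; float() returns float

int, float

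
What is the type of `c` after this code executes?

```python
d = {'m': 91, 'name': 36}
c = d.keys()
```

.keys() returns a dict_keys view object

dict_keys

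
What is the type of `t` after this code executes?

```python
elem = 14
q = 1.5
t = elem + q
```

int + float returns float (14 + 1.5 = 15.5)

float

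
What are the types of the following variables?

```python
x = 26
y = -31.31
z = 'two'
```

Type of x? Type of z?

x is int; z is str

int, str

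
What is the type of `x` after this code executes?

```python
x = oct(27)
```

oct() returns str representation

str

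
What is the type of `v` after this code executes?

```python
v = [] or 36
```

'or' returns first truthy value (36, which is int)

int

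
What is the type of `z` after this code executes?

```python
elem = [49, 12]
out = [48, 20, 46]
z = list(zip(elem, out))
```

list(zip(...)) returns a list of tuples

list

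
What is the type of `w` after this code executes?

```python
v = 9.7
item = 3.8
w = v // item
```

float // float returns float (floor division preserves float type)

float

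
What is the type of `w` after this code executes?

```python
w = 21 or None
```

'or' returns first truthy value (21, int)

int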